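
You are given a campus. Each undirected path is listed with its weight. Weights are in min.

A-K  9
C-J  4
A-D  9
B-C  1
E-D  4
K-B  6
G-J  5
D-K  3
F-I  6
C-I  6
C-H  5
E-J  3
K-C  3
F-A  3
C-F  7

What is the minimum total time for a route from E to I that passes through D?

16 min

Best E to D: E–D costing 4
Shortest D→I: D–K–C–I = 12
Total via D: 4 + 12 = 16 min.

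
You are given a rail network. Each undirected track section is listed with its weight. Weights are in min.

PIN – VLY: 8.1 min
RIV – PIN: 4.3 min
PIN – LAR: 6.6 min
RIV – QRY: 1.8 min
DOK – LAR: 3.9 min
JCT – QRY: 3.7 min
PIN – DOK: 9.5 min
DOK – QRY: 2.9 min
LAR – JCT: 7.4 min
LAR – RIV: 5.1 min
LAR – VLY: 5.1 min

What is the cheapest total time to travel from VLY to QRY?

11.9 min

Settle nodes by increasing distance from VLY:
VLY: 0
LAR: 5.1  (via VLY)
PIN: 8.1  (via VLY)
DOK: 9  (via LAR)
RIV: 10.2  (via LAR)
QRY: 11.9  (via DOK)
Shortest route: VLY → LAR → DOK → QRY = 11.9 min.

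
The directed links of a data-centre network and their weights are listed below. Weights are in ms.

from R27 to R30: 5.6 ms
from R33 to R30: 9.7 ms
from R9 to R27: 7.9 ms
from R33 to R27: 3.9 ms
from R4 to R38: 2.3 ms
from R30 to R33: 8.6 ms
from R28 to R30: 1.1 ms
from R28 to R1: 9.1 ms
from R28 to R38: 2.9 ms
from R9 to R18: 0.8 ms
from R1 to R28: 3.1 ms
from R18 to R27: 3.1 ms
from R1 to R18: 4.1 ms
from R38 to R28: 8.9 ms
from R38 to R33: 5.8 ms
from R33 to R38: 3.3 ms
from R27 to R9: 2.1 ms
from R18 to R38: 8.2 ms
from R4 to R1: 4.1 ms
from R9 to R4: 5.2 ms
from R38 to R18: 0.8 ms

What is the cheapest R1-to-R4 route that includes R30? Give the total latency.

Best R1 to R30: R1–R28–R30 costing 4.2
Best R30 to R4: R30–R33–R27–R9–R4 costing 19.8
Total via R30: 4.2 + 19.8 = 24 ms.

24 ms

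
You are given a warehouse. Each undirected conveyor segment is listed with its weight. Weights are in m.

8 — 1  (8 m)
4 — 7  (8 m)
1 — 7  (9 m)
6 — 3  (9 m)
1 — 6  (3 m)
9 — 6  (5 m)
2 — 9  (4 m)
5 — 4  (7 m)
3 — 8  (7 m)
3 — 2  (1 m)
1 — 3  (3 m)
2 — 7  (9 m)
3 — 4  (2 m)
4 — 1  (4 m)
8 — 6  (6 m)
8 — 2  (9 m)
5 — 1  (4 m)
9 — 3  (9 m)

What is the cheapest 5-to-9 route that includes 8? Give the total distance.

Shortest 5→8: 5 → 1 → 8 = 12
Shortest 8→9: 8 → 6 → 9 = 11
Total via 8: 12 + 11 = 23 m.

23 m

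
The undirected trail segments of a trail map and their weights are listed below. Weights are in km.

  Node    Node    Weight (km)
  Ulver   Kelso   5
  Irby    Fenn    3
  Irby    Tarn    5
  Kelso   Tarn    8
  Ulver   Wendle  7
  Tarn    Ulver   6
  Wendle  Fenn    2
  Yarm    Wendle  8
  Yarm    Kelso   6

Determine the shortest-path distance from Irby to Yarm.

Shortest distances from Irby:
Irby: 0
Fenn: 3  (via Irby)
Tarn: 5  (via Irby)
Wendle: 5  (via Fenn)
Ulver: 11  (via Tarn)
Yarm: 13  (via Wendle)
Shortest route: Irby → Fenn → Wendle → Yarm = 13 km.

13 km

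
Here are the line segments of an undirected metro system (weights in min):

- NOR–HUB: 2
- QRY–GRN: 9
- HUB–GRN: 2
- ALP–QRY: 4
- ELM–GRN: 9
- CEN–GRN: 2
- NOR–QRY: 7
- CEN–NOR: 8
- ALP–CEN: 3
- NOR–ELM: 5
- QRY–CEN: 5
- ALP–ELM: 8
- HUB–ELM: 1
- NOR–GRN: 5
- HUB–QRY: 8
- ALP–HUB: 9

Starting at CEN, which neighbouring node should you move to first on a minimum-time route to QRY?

QRY

Enumerating some paths:
CEN → QRY: 5 = 5
CEN → GRN → QRY: 2+9 = 11
CEN → ALP → QRY: 3+4 = 7
The minimum is 5 min via CEN → QRY.
So from CEN the first move is to QRY.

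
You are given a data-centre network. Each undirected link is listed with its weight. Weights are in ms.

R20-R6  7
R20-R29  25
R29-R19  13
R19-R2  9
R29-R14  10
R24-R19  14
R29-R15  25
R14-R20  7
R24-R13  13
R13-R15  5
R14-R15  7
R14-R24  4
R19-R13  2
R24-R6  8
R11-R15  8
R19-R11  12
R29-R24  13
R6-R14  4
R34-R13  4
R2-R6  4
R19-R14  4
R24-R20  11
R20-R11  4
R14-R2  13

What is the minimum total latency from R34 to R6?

14 ms

Settle nodes by increasing distance from R34:
R34: 0
R13: 4  (via R34)
R19: 6  (via R13)
R15: 9  (via R13)
R14: 10  (via R19)
R24: 14  (via R14)
R6: 14  (via R14)
Shortest route: R34–R13–R19–R14–R6 = 14 ms.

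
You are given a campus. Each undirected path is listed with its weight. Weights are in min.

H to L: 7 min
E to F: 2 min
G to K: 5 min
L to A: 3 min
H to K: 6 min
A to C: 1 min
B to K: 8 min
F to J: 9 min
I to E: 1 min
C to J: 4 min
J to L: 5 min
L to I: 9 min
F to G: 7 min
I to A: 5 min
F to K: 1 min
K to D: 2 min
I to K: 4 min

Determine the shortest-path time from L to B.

Running Dijkstra from L:
L: 0
A: 3  (via L)
C: 4  (via A)
J: 5  (via L)
H: 7  (via L)
I: 8  (via A)
E: 9  (via I)
F: 11  (via E)
K: 12  (via I)
D: 14  (via K)
G: 17  (via K)
B: 20  (via K)
Shortest route: L–A–I–K–B = 20 min.

20 min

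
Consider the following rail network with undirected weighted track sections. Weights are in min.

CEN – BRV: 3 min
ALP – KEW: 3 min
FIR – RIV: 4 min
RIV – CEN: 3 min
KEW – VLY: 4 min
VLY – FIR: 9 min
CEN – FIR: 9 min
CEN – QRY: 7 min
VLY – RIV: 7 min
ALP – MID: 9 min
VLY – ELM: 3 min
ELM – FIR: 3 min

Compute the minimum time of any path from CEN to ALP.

Settle nodes by increasing distance from CEN:
CEN: 0
BRV: 3  (via CEN)
RIV: 3  (via CEN)
QRY: 7  (via CEN)
FIR: 7  (via RIV)
ELM: 10  (via FIR)
VLY: 10  (via RIV)
KEW: 14  (via VLY)
ALP: 17  (via KEW)
Shortest route: CEN–RIV–VLY–KEW–ALP = 17 min.

17 min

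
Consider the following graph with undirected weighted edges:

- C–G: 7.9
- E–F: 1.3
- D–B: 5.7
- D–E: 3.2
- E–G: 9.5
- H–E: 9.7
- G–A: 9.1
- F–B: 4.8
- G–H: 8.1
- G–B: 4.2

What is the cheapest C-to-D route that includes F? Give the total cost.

21.4

Shortest C→F: C → G → B → F = 16.9
Best F to D: F → E → D costing 4.5
Total via F: 16.9 + 4.5 = 21.4.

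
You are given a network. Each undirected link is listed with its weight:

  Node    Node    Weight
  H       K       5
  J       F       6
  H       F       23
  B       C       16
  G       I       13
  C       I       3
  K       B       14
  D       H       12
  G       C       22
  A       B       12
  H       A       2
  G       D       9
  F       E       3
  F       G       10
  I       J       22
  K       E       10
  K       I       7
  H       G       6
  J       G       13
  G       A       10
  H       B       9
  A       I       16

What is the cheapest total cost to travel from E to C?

Shortest distances from E:
E: 0
F: 3  (via E)
J: 9  (via F)
K: 10  (via E)
G: 13  (via F)
H: 15  (via K)
A: 17  (via H)
I: 17  (via K)
C: 20  (via I)
Shortest route: E → K → I → C = 20.

20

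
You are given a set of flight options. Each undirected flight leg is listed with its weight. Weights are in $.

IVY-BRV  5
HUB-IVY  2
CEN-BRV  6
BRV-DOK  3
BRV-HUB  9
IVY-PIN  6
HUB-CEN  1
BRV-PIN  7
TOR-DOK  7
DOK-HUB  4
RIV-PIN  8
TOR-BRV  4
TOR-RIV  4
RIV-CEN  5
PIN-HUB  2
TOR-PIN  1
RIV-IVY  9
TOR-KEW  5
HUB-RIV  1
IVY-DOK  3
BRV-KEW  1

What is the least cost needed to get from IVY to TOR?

$5

Compare a few routes:
IVY–HUB–RIV–TOR: 2+1+4 = 7
IVY–HUB–PIN–TOR: 2+2+1 = 5
IVY–PIN–TOR: 6+1 = 7
Cheapest is IVY–HUB–PIN–TOR at $5.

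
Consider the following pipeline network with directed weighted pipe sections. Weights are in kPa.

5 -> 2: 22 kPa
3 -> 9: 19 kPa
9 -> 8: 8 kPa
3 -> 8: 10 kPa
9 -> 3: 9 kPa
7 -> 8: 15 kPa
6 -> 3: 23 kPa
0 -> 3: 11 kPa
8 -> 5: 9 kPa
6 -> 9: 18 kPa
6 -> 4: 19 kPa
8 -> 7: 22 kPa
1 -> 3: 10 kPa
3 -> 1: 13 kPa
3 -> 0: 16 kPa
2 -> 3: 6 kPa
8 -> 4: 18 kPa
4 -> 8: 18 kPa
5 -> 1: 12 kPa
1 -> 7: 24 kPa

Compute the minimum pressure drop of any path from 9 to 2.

Enumerating some paths:
9 → 3 → 8 → 5 → 2: 9+10+9+22 = 50
9 → 8 → 5 → 2: 8+9+22 = 39
Cheapest is 9 → 8 → 5 → 2 at 39 kPa.

39 kPa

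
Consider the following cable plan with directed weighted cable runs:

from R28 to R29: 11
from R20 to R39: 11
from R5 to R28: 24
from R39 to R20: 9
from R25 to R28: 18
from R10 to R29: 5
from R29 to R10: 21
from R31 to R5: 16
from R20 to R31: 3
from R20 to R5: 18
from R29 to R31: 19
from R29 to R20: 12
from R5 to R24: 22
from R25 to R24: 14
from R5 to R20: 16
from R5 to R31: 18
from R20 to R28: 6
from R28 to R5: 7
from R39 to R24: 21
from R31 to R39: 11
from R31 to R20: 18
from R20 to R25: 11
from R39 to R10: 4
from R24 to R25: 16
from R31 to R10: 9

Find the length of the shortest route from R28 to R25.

Shortest distances from R28:
R28: 0
R5: 7  (via R28)
R29: 11  (via R28)
R20: 23  (via R5)
R31: 25  (via R5)
R24: 29  (via R5)
R10: 32  (via R29)
R25: 34  (via R20)
Shortest route: R28 → R5 → R20 → R25 = 34.

34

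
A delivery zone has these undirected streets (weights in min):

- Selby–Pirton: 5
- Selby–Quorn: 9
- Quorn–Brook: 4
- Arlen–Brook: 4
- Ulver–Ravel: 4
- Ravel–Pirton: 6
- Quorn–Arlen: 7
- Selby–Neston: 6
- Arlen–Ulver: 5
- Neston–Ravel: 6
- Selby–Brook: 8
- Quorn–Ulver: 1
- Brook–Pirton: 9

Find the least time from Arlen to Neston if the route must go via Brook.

18 min

Best Arlen to Brook: Arlen–Brook costing 4
Shortest Brook→Neston: Brook–Selby–Neston = 14
Total via Brook: 4 + 14 = 18 min.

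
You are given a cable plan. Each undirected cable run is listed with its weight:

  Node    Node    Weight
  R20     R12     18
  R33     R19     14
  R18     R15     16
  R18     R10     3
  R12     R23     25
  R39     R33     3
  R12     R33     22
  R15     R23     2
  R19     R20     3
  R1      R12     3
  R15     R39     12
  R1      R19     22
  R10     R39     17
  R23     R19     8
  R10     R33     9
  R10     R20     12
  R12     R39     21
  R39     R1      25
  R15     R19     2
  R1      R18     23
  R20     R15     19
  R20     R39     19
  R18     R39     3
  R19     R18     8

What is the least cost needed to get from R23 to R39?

Compare a few routes:
R23 → R15 → R19 → R18 → R39: 2+2+8+3 = 15
R23 → R15 → R39: 2+12 = 14
The minimum is 14 via R23 → R15 → R39.

14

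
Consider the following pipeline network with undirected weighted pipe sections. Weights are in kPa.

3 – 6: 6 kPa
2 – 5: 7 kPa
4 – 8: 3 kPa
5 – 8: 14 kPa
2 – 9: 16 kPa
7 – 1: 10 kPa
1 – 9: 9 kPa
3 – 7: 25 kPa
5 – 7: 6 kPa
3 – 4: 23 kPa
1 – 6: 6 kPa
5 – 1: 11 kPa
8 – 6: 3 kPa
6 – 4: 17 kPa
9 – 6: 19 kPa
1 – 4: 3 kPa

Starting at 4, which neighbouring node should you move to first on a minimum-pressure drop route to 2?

Compare a few routes:
4 - 1 - 7 - 5 - 2: 3+10+6+7 = 26
4 - 8 - 5 - 2: 3+14+7 = 24
4 - 1 - 5 - 2: 3+11+7 = 21
The minimum is 21 kPa via 4 - 1 - 5 - 2.
So from 4 the first move is to 1.

1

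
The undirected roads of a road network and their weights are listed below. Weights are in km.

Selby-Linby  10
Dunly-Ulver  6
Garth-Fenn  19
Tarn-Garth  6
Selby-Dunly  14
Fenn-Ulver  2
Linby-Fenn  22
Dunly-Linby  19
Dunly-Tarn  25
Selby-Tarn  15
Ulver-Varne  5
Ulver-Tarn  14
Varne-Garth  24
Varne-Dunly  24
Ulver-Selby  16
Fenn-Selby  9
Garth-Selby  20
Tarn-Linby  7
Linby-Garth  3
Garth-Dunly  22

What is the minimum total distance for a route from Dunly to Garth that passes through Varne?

35 km

Shortest Dunly→Varne: Dunly → Ulver → Varne = 11
Shortest Varne→Garth: Varne → Garth = 24
Total via Varne: 11 + 24 = 35 km.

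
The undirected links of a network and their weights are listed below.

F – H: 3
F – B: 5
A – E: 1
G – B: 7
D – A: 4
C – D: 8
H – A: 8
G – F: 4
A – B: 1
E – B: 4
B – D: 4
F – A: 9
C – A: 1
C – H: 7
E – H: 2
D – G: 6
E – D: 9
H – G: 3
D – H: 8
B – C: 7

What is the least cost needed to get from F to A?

6

Running Dijkstra from F:
F: 0
H: 3  (via F)
G: 4  (via F)
B: 5  (via F)
E: 5  (via H)
A: 6  (via B)
Shortest route: F → B → A = 6.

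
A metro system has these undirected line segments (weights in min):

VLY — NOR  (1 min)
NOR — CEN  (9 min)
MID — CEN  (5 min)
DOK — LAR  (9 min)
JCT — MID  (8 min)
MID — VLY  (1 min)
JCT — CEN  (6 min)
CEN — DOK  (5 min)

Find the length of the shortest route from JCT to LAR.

20 min

Settle nodes by increasing distance from JCT:
JCT: 0
CEN: 6  (via JCT)
MID: 8  (via JCT)
VLY: 9  (via MID)
NOR: 10  (via VLY)
DOK: 11  (via CEN)
LAR: 20  (via DOK)
Shortest route: JCT → CEN → DOK → LAR = 20 min.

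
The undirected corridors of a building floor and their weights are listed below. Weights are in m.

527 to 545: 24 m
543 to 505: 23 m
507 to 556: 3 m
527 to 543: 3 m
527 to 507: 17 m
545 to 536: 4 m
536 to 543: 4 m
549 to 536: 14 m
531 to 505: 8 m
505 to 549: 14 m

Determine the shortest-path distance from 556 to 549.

41 m

Shortest distances from 556:
556: 0
507: 3  (via 556)
527: 20  (via 507)
543: 23  (via 527)
536: 27  (via 543)
545: 31  (via 536)
549: 41  (via 536)
Shortest route: 556–507–527–543–536–549 = 41 m.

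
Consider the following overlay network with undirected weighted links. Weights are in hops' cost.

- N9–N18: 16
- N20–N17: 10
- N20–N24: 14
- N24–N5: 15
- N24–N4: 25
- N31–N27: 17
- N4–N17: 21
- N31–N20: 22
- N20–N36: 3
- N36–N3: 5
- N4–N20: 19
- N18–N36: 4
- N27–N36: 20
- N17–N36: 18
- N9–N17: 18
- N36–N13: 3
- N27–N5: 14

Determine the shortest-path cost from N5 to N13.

35 hops' cost

Shortest distances from N5:
N5: 0
N27: 14  (via N5)
N24: 15  (via N5)
N20: 29  (via N24)
N31: 31  (via N27)
N36: 32  (via N20)
N13: 35  (via N36)
Shortest route: N5 → N24 → N20 → N36 → N13 = 35 hops' cost.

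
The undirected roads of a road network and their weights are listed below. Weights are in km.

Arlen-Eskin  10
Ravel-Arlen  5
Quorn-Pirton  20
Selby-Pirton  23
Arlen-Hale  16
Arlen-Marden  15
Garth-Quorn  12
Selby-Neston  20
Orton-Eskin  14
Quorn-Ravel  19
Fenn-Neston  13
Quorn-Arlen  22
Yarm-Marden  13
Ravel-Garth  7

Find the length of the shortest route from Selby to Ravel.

Candidate routes:
Selby - Pirton - Quorn - Ravel: 23+20+19 = 62
Selby - Pirton - Quorn - Arlen - Ravel: 23+20+22+5 = 70
Cheapest is Selby - Pirton - Quorn - Ravel at 62 km.

62 km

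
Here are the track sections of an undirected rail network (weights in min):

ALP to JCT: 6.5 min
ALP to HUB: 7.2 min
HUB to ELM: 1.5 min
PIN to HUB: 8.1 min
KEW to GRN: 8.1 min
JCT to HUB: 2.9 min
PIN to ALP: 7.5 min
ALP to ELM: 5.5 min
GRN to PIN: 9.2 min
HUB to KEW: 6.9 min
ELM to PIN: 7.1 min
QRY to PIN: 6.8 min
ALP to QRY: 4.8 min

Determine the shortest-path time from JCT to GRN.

Enumerating some paths:
JCT → HUB → ELM → PIN → GRN: 2.9+1.5+7.1+9.2 = 20.7
JCT → HUB → PIN → GRN: 2.9+8.1+9.2 = 20.2
JCT → HUB → KEW → GRN: 2.9+6.9+8.1 = 17.9
JCT → ALP → PIN → GRN: 6.5+7.5+9.2 = 23.2
Cheapest is JCT → HUB → KEW → GRN at 17.9 min.

17.9 min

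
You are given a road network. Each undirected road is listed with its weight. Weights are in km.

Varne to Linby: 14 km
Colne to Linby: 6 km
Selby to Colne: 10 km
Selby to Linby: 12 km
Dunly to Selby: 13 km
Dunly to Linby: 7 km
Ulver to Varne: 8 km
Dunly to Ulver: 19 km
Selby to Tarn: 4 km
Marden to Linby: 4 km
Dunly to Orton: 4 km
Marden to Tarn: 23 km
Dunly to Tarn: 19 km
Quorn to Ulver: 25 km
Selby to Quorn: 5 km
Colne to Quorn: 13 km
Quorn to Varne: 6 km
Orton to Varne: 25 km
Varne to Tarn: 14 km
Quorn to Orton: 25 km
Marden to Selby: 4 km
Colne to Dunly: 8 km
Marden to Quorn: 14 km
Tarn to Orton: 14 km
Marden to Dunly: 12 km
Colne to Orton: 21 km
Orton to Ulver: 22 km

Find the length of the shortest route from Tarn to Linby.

12 km

Running Dijkstra from Tarn:
Tarn: 0
Selby: 4  (via Tarn)
Marden: 8  (via Selby)
Quorn: 9  (via Selby)
Linby: 12  (via Marden)
Shortest route: Tarn → Selby → Marden → Linby = 12 km.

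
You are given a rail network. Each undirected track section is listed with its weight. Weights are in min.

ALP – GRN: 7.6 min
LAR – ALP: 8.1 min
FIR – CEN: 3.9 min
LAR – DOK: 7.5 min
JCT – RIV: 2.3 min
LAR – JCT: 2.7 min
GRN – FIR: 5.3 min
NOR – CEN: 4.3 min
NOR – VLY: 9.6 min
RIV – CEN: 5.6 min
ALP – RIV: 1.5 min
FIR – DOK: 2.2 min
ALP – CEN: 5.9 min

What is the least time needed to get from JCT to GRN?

11.4 min

Compare a few routes:
JCT–RIV–ALP–GRN: 2.3+1.5+7.6 = 11.4
JCT–LAR–DOK–FIR–GRN: 2.7+7.5+2.2+5.3 = 17.7
JCT–RIV–CEN–FIR–GRN: 2.3+5.6+3.9+5.3 = 17.1
JCT–LAR–ALP–GRN: 2.7+8.1+7.6 = 18.4
The minimum is 11.4 min via JCT–RIV–ALP–GRN.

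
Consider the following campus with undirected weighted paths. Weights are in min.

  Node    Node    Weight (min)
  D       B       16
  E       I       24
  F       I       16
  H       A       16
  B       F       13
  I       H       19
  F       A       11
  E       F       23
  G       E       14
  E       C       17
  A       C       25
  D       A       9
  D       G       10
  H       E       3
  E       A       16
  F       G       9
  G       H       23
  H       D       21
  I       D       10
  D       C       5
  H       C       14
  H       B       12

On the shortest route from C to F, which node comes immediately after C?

D

Compare a few routes:
C–D–B–F: 5+16+13 = 34
C–D–G–F: 5+10+9 = 24
C–D–A–F: 5+9+11 = 25
C–D–I–F: 5+10+16 = 31
The minimum is 24 min via C–D–G–F.
So from C the first move is to D.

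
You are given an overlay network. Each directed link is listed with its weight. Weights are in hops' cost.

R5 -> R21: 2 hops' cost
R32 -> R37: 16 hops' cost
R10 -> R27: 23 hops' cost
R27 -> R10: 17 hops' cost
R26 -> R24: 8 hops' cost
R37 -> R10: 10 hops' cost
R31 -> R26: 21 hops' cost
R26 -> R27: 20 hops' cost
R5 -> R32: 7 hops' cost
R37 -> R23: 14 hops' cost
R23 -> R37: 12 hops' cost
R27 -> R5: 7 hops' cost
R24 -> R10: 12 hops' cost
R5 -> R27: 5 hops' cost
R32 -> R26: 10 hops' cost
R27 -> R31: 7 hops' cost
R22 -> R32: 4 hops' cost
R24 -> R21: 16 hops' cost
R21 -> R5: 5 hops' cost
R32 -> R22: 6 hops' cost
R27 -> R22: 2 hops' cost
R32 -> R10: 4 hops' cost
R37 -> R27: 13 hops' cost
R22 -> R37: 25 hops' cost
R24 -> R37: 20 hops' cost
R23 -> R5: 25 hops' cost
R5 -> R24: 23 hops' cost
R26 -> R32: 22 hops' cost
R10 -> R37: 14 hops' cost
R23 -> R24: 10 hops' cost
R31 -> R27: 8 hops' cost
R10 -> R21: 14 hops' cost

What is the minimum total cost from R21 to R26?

Candidate routes:
R21–R5–R27–R22–R32–R26: 5+5+2+4+10 = 26
R21–R5–R32–R26: 5+7+10 = 22
Cheapest is R21–R5–R32–R26 at 22 hops' cost.

22 hops' cost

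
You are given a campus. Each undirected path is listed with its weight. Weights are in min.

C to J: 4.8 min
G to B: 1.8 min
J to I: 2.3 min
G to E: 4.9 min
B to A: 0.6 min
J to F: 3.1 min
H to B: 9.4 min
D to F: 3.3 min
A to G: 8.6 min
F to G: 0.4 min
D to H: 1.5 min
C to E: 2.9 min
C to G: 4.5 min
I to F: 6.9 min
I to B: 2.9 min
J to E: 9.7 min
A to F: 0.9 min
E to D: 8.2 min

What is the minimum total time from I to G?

Running Dijkstra from I:
I: 0
J: 2.3  (via I)
B: 2.9  (via I)
A: 3.5  (via B)
F: 4.4  (via A)
G: 4.7  (via B)
Shortest route: I–B–G = 4.7 min.

4.7 min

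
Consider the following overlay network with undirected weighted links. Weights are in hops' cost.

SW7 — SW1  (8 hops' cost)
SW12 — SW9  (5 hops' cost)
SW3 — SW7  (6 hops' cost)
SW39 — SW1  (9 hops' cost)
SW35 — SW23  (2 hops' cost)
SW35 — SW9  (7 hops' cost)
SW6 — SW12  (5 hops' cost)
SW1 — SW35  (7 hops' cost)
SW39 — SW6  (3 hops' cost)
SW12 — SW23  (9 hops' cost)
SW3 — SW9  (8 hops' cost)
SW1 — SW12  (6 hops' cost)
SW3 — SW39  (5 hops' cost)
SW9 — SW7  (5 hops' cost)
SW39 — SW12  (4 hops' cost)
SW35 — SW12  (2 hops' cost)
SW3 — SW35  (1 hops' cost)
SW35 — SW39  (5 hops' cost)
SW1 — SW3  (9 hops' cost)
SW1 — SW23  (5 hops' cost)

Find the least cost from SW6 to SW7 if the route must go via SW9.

15 hops' cost

Shortest SW6→SW9: SW6 → SW12 → SW9 = 10
Shortest SW9→SW7: SW9 → SW7 = 5
Total via SW9: 10 + 5 = 15 hops' cost.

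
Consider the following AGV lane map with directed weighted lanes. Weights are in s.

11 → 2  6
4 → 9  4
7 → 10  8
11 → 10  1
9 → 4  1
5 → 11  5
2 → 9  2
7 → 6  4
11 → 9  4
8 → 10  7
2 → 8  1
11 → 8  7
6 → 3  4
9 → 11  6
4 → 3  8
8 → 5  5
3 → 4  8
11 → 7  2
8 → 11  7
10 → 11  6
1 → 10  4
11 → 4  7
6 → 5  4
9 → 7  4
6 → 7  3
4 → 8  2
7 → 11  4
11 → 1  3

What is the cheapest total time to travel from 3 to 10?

17 s

Compare a few routes:
3 → 4 → 8 → 10: 8+2+7 = 17
3 → 4 → 8 → 11 → 10: 8+2+7+1 = 18
The minimum is 17 s via 3 → 4 → 8 → 10.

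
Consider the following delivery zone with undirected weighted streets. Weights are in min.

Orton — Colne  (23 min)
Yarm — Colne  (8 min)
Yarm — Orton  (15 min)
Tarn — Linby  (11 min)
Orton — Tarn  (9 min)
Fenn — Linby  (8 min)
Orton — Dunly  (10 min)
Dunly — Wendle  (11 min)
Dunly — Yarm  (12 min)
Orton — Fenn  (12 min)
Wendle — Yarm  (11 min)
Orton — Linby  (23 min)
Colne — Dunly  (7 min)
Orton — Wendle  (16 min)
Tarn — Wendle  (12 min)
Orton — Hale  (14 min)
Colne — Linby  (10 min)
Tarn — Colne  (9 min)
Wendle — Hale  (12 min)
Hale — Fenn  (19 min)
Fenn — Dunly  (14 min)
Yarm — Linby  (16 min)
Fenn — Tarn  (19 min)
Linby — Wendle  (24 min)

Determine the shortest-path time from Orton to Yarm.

Shortest distances from Orton:
Orton: 0
Tarn: 9  (via Orton)
Dunly: 10  (via Orton)
Fenn: 12  (via Orton)
Hale: 14  (via Orton)
Yarm: 15  (via Orton)
Shortest route: Orton–Yarm = 15 min.

15 min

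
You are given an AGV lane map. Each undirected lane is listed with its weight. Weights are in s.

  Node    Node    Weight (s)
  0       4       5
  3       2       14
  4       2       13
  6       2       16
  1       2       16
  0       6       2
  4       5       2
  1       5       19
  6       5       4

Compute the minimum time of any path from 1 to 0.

25 s

Shortest distances from 1:
1: 0
2: 16  (via 1)
5: 19  (via 1)
4: 21  (via 5)
6: 23  (via 5)
0: 25  (via 6)
Shortest route: 1–5–6–0 = 25 s.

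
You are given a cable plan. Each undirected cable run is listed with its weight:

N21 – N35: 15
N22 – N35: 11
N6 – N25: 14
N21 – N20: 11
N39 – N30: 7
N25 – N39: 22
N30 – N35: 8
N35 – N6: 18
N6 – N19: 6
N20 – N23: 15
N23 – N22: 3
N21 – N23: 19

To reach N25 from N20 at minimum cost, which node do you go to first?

Enumerating some paths:
N20 → N21 → N35 → N6 → N25: 11+15+18+14 = 58
N20 → N23 → N22 → N35 → N6 → N25: 15+3+11+18+14 = 61
The minimum is 58 via N20 → N21 → N35 → N6 → N25.
So from N20 the first move is to N21.

N21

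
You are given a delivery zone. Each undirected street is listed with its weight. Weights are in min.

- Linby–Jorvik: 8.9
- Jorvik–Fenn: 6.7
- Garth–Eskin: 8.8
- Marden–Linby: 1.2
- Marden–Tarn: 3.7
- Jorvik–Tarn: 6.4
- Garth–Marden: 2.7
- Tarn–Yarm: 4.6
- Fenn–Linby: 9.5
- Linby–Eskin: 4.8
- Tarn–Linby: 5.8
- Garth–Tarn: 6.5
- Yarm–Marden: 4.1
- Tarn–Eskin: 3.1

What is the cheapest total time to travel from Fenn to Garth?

13.4 min

Settle nodes by increasing distance from Fenn:
Fenn: 0
Jorvik: 6.7  (via Fenn)
Linby: 9.5  (via Fenn)
Marden: 10.7  (via Linby)
Tarn: 13.1  (via Jorvik)
Garth: 13.4  (via Marden)
Shortest route: Fenn → Linby → Marden → Garth = 13.4 min.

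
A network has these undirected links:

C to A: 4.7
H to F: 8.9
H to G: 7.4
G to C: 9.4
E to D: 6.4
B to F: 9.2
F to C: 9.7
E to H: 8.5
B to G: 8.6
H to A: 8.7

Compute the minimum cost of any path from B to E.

Running Dijkstra from B:
B: 0
G: 8.6  (via B)
F: 9.2  (via B)
H: 16  (via G)
C: 18  (via G)
A: 22.7  (via C)
E: 24.5  (via H)
Shortest route: B → G → H → E = 24.5.

24.5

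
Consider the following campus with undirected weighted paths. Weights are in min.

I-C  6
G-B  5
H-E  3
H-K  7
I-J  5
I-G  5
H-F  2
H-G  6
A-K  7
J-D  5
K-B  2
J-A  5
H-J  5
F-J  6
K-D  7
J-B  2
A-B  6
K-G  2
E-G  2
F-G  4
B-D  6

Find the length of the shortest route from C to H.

Shortest distances from C:
C: 0
I: 6  (via C)
G: 11  (via I)
J: 11  (via I)
B: 13  (via J)
E: 13  (via G)
K: 13  (via G)
F: 15  (via G)
A: 16  (via J)
D: 16  (via J)
H: 16  (via J)
Shortest route: C → I → J → H = 16 min.

16 min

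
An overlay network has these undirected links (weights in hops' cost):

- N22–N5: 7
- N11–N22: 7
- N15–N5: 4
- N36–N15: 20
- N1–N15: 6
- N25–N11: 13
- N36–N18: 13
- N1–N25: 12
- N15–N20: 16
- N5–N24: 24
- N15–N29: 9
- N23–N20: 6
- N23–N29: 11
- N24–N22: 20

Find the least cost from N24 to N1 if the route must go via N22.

Shortest N24→N22: N24 → N22 = 20
Best N22 to N1: N22 → N5 → N15 → N1 costing 17
Total via N22: 20 + 17 = 37 hops' cost.

37 hops' cost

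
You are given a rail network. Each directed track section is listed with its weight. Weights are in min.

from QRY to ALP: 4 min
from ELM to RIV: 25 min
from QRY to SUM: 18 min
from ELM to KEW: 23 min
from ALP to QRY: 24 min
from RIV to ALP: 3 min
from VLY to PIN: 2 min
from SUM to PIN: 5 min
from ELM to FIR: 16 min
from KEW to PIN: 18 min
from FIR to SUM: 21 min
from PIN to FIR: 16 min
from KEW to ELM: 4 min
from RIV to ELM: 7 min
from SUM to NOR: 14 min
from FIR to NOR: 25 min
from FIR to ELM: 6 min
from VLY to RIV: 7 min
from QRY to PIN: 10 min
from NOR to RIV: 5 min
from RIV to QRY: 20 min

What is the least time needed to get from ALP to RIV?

Enumerating some paths:
ALP - QRY - SUM - NOR - RIV: 24+18+14+5 = 61
ALP - QRY - PIN - FIR - NOR - RIV: 24+10+16+25+5 = 80
The minimum is 61 min via ALP - QRY - SUM - NOR - RIV.

61 min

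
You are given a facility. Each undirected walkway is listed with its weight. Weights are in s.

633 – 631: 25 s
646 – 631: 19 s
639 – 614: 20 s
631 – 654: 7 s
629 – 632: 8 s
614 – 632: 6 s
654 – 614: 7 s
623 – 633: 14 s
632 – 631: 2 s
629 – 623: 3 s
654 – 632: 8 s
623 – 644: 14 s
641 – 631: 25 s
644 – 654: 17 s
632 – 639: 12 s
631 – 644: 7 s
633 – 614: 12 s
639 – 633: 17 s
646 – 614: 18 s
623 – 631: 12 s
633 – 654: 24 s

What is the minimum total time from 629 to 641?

35 s

Candidate routes:
629 → 623 → 631 → 641: 3+12+25 = 40
629 → 632 → 631 → 641: 8+2+25 = 35
Cheapest is 629 → 632 → 631 → 641 at 35 s.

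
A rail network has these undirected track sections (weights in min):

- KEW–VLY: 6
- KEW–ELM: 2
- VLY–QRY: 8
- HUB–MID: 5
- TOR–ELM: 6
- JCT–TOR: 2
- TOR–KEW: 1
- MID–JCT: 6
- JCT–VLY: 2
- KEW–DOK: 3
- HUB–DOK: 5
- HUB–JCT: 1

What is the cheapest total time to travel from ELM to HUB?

6 min

Candidate routes:
ELM–TOR–JCT–HUB: 6+2+1 = 9
ELM–KEW–TOR–JCT–HUB: 2+1+2+1 = 6
Cheapest is ELM–KEW–TOR–JCT–HUB at 6 min.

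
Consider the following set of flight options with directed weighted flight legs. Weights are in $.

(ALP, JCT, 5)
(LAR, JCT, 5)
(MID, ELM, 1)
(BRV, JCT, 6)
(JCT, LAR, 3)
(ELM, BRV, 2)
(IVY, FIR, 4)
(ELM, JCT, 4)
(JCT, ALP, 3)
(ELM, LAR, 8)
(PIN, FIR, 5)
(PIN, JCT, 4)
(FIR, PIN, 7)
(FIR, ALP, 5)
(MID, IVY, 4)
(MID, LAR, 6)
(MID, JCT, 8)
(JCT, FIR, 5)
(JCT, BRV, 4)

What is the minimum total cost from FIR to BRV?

Candidate routes:
FIR → PIN → JCT → BRV: 7+4+4 = 15
FIR → ALP → JCT → BRV: 5+5+4 = 14
Cheapest is FIR → ALP → JCT → BRV at $14.

$14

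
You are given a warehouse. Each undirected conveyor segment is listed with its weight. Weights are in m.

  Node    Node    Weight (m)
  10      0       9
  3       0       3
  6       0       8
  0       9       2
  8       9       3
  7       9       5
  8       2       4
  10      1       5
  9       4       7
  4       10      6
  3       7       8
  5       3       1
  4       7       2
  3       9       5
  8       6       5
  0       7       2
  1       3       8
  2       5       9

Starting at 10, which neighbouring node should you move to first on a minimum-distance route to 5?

0

Compare a few routes:
10–4–7–0–3–5: 6+2+2+3+1 = 14
10–1–3–5: 5+8+1 = 14
10–0–3–5: 9+3+1 = 13
The minimum is 13 m via 10–0–3–5.
So from 10 the first move is to 0.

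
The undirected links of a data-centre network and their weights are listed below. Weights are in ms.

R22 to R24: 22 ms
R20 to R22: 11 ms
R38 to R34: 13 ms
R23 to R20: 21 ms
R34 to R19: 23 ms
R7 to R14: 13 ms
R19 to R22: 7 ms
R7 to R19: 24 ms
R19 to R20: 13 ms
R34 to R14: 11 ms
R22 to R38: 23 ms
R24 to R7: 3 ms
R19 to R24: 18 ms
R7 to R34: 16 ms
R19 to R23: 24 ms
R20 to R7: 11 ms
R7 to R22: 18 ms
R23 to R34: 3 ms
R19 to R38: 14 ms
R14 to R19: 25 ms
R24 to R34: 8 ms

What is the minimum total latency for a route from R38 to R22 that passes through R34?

42 ms

Best R38 to R34: R38–R34 costing 13
Shortest R34→R22: R34–R24–R7–R22 = 29
Total via R34: 13 + 29 = 42 ms.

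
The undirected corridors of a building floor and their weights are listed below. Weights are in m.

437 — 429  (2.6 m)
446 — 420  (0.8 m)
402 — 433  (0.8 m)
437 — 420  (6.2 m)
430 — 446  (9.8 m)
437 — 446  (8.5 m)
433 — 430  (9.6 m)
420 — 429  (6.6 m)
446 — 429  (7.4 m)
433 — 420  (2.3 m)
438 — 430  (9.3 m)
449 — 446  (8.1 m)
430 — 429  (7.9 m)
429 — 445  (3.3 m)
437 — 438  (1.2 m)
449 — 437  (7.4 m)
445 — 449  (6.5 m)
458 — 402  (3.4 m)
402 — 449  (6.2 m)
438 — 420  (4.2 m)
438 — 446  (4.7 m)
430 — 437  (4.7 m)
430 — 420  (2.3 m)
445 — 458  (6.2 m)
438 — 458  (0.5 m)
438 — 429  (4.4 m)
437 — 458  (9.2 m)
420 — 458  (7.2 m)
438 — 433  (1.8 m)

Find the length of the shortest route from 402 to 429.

Enumerating some paths:
402–433–438–429: 0.8+1.8+4.4 = 7
402–433–438–437–429: 0.8+1.8+1.2+2.6 = 6.4
Cheapest is 402–433–438–437–429 at 6.4 m.

6.4 m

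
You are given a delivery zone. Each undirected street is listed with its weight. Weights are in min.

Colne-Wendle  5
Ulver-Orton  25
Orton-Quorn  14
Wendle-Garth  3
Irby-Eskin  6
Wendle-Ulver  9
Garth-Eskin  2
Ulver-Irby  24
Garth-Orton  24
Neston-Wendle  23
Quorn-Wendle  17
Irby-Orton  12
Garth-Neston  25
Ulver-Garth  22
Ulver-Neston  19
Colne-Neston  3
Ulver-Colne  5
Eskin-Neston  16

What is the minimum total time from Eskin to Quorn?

Compare a few routes:
Eskin → Garth → Wendle → Quorn: 2+3+17 = 22
Eskin → Garth → Orton → Quorn: 2+24+14 = 40
Eskin → Irby → Orton → Quorn: 6+12+14 = 32
The minimum is 22 min via Eskin → Garth → Wendle → Quorn.

22 min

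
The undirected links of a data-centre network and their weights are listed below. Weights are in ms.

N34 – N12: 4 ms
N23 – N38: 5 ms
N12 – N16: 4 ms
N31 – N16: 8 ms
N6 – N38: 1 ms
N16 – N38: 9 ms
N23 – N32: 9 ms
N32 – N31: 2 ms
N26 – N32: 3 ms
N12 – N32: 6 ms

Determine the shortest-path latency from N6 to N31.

Enumerating some paths:
N6–N38–N23–N32–N31: 1+5+9+2 = 17
N6–N38–N16–N31: 1+9+8 = 18
N6–N38–N16–N12–N32–N31: 1+9+4+6+2 = 22
Cheapest is N6–N38–N23–N32–N31 at 17 ms.

17 ms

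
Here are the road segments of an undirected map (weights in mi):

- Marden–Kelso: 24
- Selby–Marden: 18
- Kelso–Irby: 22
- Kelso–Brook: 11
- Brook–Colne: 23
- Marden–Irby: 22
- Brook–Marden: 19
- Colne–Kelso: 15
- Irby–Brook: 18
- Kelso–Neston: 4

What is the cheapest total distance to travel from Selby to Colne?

57 mi

Enumerating some paths:
Selby - Marden - Kelso - Colne: 18+24+15 = 57
Selby - Marden - Brook - Kelso - Colne: 18+19+11+15 = 63
Selby - Marden - Brook - Colne: 18+19+23 = 60
Selby - Marden - Kelso - Brook - Colne: 18+24+11+23 = 76
The minimum is 57 mi via Selby - Marden - Kelso - Colne.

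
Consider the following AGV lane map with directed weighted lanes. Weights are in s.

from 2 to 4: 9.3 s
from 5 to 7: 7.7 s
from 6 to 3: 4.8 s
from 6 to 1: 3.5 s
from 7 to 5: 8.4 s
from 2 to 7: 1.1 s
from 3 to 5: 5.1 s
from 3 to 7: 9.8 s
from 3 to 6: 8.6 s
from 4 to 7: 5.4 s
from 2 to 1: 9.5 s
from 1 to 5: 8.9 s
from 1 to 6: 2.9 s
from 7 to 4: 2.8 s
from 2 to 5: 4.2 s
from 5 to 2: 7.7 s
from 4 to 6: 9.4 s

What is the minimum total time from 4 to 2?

Settle nodes by increasing distance from 4:
4: 0
7: 5.4  (via 4)
6: 9.4  (via 4)
1: 12.9  (via 6)
5: 13.8  (via 7)
3: 14.2  (via 6)
2: 21.5  (via 5)
Shortest route: 4 → 7 → 5 → 2 = 21.5 s.

21.5 s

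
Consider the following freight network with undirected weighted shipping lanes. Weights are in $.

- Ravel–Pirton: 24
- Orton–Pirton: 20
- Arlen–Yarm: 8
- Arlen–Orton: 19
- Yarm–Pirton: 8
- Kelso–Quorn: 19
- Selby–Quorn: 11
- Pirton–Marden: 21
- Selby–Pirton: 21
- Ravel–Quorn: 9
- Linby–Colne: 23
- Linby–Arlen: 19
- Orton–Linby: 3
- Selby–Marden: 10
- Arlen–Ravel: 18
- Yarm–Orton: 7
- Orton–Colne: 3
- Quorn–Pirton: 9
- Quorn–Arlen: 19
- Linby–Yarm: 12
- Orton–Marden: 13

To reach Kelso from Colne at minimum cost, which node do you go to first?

Enumerating some paths:
Colne–Orton–Pirton–Quorn–Kelso: 3+20+9+19 = 51
Colne–Orton–Yarm–Pirton–Quorn–Kelso: 3+7+8+9+19 = 46
The minimum is $46 via Colne–Orton–Yarm–Pirton–Quorn–Kelso.
So from Colne the first move is to Orton.

Orton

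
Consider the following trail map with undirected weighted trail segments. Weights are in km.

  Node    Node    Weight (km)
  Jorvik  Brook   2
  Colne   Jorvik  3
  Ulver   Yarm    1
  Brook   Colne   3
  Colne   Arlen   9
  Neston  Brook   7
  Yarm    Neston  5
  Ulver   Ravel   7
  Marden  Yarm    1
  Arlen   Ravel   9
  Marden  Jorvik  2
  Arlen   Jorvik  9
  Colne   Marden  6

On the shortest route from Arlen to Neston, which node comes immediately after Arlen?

Jorvik

Candidate routes:
Arlen–Jorvik–Marden–Yarm–Neston: 9+2+1+5 = 17
Arlen–Jorvik–Brook–Neston: 9+2+7 = 18
The minimum is 17 km via Arlen–Jorvik–Marden–Yarm–Neston.
So from Arlen the first move is to Jorvik.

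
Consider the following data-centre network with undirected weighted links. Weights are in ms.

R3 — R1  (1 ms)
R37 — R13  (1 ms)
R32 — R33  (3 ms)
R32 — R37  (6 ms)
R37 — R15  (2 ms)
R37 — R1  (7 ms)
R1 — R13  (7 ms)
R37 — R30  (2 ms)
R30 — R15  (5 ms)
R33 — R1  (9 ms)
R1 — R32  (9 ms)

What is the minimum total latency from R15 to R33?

Enumerating some paths:
R15 - R30 - R37 - R32 - R33: 5+2+6+3 = 16
R15 - R37 - R32 - R33: 2+6+3 = 11
R15 - R37 - R1 - R33: 2+7+9 = 18
Cheapest is R15 - R37 - R32 - R33 at 11 ms.

11 ms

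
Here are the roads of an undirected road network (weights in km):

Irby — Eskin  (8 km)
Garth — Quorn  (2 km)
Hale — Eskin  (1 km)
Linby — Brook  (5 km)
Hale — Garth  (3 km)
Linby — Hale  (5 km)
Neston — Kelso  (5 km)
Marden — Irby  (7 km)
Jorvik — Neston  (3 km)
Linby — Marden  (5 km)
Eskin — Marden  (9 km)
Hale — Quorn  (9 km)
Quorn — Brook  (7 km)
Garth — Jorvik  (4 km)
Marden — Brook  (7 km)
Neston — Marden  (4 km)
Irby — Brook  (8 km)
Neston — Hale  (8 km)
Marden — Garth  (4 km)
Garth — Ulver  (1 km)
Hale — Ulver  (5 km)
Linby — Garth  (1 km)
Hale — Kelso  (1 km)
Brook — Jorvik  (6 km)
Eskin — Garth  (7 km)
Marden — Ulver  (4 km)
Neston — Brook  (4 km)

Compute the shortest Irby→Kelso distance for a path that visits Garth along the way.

Best Irby to Garth: Irby → Marden → Garth costing 11
Best Garth to Kelso: Garth → Hale → Kelso costing 4
Total via Garth: 11 + 4 = 15 km.

15 km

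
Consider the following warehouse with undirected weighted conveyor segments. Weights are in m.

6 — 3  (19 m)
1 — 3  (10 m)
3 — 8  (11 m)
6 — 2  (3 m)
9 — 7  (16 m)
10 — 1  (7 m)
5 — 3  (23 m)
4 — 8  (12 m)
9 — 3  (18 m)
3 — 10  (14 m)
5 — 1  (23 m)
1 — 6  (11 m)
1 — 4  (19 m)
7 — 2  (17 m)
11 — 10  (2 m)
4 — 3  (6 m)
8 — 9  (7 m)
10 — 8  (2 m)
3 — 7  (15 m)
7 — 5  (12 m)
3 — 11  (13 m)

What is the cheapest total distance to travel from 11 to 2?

23 m

Candidate routes:
11 - 3 - 6 - 2: 13+19+3 = 35
11 - 10 - 1 - 6 - 2: 2+7+11+3 = 23
11 - 10 - 8 - 3 - 6 - 2: 2+2+11+19+3 = 37
Cheapest is 11 - 10 - 1 - 6 - 2 at 23 m.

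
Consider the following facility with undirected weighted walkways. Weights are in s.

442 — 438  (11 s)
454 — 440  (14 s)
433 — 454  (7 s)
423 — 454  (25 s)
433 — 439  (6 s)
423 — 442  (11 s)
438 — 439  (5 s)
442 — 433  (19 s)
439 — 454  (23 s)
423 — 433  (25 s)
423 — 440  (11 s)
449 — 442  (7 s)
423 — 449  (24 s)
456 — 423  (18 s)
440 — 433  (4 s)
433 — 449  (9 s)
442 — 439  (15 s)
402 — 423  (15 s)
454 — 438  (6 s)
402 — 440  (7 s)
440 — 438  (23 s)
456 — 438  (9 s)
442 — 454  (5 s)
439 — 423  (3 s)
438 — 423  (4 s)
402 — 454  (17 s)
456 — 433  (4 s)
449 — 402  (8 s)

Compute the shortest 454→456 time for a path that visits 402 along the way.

32 s

Shortest 454→402: 454–402 = 17
Best 402 to 456: 402–440–433–456 costing 15
Total via 402: 17 + 15 = 32 s.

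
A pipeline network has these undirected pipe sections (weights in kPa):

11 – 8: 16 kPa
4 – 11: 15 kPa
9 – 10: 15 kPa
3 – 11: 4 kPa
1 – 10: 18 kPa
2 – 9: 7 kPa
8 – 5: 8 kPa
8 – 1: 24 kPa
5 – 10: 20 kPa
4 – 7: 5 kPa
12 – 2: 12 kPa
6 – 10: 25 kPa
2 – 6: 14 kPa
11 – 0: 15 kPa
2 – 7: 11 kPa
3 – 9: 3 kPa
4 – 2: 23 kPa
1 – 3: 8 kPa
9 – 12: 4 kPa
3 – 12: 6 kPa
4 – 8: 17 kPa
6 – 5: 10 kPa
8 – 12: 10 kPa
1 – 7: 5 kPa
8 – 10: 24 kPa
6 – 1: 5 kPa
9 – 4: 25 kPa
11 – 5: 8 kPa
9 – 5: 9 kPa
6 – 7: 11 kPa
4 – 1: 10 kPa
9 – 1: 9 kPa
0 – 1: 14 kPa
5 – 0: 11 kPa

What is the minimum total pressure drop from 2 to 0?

27 kPa

Compare a few routes:
2 → 9 → 5 → 0: 7+9+11 = 27
2 → 9 → 1 → 0: 7+9+14 = 30
2 → 9 → 3 → 11 → 0: 7+3+4+15 = 29
The minimum is 27 kPa via 2 → 9 → 5 → 0.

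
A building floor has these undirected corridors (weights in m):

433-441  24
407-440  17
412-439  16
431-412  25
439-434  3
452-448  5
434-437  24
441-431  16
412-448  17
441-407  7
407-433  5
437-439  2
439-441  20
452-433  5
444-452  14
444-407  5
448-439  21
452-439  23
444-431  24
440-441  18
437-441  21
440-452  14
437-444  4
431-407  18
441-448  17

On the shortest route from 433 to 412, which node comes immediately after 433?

452

Candidate routes:
433–452–444–437–439–412: 5+14+4+2+16 = 41
433–407–444–437–439–412: 5+5+4+2+16 = 32
433–452–448–412: 5+5+17 = 27
Cheapest is 433–452–448–412 at 27 m.
So from 433 the first move is to 452.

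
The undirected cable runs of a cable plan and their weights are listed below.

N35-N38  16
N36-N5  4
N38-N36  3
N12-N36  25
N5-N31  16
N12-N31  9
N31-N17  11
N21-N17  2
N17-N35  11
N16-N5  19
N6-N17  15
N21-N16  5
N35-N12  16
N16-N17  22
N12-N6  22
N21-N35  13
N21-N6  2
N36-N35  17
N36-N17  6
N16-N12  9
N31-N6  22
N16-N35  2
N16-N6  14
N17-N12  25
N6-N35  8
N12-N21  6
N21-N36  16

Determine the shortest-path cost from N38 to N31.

Running Dijkstra from N38:
N38: 0
N36: 3  (via N38)
N5: 7  (via N36)
N17: 9  (via N36)
N21: 11  (via N17)
N6: 13  (via N21)
N16: 16  (via N21)
N35: 16  (via N38)
N12: 17  (via N21)
N31: 20  (via N17)
Shortest route: N38–N36–N17–N31 = 20.

20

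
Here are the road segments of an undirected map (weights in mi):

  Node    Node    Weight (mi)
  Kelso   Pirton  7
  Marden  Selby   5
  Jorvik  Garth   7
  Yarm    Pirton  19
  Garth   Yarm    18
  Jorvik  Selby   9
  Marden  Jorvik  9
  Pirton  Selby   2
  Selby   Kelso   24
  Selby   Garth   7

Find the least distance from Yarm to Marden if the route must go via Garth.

Best Yarm to Garth: Yarm–Garth costing 18
Best Garth to Marden: Garth–Selby–Marden costing 12
Total via Garth: 18 + 12 = 30 mi.

30 mi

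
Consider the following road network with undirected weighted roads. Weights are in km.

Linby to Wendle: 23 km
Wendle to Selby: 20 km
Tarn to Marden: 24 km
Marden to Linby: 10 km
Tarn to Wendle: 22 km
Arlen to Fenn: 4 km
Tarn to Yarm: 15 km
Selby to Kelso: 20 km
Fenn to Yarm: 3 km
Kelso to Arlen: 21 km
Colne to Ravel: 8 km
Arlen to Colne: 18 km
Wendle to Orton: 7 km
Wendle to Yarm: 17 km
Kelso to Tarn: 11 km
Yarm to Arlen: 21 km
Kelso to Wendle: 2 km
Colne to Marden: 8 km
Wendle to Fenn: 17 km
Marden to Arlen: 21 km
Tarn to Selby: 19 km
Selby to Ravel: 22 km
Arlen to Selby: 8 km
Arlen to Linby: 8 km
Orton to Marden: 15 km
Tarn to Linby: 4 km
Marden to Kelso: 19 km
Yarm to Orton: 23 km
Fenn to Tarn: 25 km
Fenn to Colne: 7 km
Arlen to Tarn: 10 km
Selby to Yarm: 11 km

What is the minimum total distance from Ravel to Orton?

31 km

Settle nodes by increasing distance from Ravel:
Ravel: 0
Colne: 8  (via Ravel)
Fenn: 15  (via Colne)
Marden: 16  (via Colne)
Yarm: 18  (via Fenn)
Arlen: 19  (via Fenn)
Selby: 22  (via Ravel)
Linby: 26  (via Marden)
Tarn: 29  (via Arlen)
Orton: 31  (via Marden)
Shortest route: Ravel–Colne–Marden–Orton = 31 km.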